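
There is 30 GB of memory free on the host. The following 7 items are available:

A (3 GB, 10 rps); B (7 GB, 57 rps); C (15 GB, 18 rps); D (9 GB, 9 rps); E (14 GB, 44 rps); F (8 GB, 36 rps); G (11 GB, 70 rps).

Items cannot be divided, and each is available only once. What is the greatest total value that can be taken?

Check high-value combinations within 30 GB:
- A+B+F+G: memory 3+7+8+11=29, value 10+57+36+70=173
- B+F+G: memory 7+8+11=26, value 57+36+70=163
- A+B+D+G: memory 3+7+9+11=30, value 10+57+9+70=146
- A+B+G: memory 3+7+11=21, value 10+57+70=137
Best: 173 rps.

173 rps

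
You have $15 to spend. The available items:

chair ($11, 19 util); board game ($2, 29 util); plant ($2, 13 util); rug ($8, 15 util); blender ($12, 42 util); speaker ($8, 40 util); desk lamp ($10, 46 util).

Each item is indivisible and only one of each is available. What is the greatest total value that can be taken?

88 util

Check high-value combinations within $15:
- board game+plant+desk lamp: cost 2+2+10=14, value 29+13+46=88
- board game+plant+speaker: cost 2+2+8=12, value 29+13+40=82
- board game+desk lamp: cost 2+10=12, value 29+46=75
- board game+blender: cost 2+12=14, value 29+42=71
Best: 88 util.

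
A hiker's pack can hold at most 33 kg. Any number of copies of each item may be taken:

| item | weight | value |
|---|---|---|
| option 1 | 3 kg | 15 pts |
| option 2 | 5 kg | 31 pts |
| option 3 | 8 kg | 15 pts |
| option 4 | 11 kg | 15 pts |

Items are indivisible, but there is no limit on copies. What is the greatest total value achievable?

Best value-per-unit is option 2 at 31/5; filling with it alone gives 6×31 = 186.
Optimal mix: 1×option 1 + 6×option 2 → weight 33, value 201.

201 pts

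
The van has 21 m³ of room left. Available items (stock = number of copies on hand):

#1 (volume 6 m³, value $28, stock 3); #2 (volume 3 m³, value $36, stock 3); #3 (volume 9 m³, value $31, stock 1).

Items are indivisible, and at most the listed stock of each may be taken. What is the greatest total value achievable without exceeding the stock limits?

Best selections within volume 21 and stock limits:
- 2×#1 + 3×#2: volume 21, value 164
- 3×#2 + 1×#3: volume 18, value 139
Best: $164.

$164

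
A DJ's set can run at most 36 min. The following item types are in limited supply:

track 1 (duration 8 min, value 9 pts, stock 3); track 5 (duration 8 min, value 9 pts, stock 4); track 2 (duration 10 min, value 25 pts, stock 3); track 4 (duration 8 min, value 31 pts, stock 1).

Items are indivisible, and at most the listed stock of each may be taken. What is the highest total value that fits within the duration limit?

Best selections within duration 36 and stock limits:
- 1×track 5 + 2×track 2 + 1×track 4: duration 36, value 90
- 1×track 1 + 2×track 2 + 1×track 4: duration 36, value 90
Best: 90 pts.

90 pts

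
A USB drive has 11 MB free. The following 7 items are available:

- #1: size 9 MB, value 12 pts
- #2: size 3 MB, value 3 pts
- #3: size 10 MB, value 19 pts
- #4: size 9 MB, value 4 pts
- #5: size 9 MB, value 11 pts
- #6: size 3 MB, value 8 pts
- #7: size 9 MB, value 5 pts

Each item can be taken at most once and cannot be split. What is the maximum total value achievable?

19 pts

Check high-value combinations within 11 MB:
- #3: size 10, value 19
- #1: size 9, value 12
- #2+#6: size 3+3=6, value 3+8=11
- #5: size 9, value 11
Best: 19 pts.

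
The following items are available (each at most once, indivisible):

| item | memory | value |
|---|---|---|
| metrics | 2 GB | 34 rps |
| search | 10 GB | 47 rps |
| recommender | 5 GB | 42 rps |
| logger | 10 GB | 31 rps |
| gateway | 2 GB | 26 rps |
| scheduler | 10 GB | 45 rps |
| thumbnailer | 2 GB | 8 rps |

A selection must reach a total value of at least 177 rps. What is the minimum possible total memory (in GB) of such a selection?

29

Subsets with value ≥ 177, sorted by total memory:
- metrics+search+recommender+gateway+scheduler: memory 29, value 194
- metrics+search+recommender+logger+gateway: memory 29, value 180
- metrics+recommender+logger+gateway+scheduler: memory 29, value 178
Minimum memory: 29 GB.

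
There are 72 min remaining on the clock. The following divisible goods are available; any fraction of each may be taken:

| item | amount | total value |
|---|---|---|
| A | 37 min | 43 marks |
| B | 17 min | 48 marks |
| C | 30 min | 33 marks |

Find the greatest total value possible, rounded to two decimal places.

110.80

Take in order of value per unit:
- B (48/17 per unit): all 17 → value 48, running total 48.00
- A (43/37 per unit): all 37 → value 43, running total 91.00
- C (33/30 per unit): 18 of 30 → value 18×33/30 = 19.8000, running total 110.80
Total 110.80.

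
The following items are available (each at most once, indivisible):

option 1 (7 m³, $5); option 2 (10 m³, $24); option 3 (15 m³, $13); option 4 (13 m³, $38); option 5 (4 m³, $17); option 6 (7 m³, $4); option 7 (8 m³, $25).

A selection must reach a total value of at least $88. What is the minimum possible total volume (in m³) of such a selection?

Subsets with value ≥ 88, sorted by total volume:
- option 2+option 4+option 5+option 7: volume 35, value 104
- option 1+option 2+option 4+option 7: volume 38, value 92
- option 2+option 4+option 6+option 7: volume 38, value 91
Minimum volume: 35 m³.

35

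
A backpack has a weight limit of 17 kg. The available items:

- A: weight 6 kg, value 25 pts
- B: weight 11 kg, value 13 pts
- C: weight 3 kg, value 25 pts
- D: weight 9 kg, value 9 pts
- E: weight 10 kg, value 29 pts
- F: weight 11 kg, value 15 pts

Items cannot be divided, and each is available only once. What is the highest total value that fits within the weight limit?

54 pts

This is a 0/1 knapsack; check combinations near the capacity.
- C+E: weight 3+10=13, value 25+29=54
- A+E: weight 6+10=16, value 25+29=54
- A+C: weight 6+3=9, value 25+25=50
- C+F: weight 3+11=14, value 25+15=40
- A+F: weight 6+11=17, value 25+15=40
Best: 54 pts.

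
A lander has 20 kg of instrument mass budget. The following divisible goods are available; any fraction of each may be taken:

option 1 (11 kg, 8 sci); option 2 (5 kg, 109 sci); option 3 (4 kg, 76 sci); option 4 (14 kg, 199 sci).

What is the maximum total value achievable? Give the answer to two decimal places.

Take in order of value per unit:
- option 2 (109/5 per unit): all 5 → value 109, running total 109.00
- option 3 (76/4 per unit): all 4 → value 76, running total 185.00
- option 4 (199/14 per unit): 11 of 14 → value 11×199/14 = 156.3571, running total 341.36
Total 341.36.

341.36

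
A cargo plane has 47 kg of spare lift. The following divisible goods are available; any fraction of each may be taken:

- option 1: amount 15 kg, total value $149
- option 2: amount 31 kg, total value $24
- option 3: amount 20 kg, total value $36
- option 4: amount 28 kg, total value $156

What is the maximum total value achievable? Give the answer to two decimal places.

Take in order of value per unit:
- option 1 (149/15 per unit): all 15 → value 149, running total 149.00
- option 4 (156/28 per unit): all 28 → value 156, running total 305.00
- option 3 (36/20 per unit): 4 of 20 → value 4×36/20 = 7.2000, running total 312.20
Total 312.20.

312.20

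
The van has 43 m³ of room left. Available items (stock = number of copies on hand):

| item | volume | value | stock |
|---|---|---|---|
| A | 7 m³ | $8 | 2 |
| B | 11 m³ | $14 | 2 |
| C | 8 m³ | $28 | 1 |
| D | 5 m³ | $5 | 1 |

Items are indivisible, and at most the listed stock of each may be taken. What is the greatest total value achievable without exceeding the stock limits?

Top feasible selections:
- 1×A + 2×B + 1×C + 1×D: volume 42, value 69
- 1×A + 2×B + 1×C: volume 37, value 64
- 2×A + 1×B + 1×C + 1×D: volume 38, value 63
- 2×B + 1×C + 1×D: volume 35, value 61
Best: $69.

$69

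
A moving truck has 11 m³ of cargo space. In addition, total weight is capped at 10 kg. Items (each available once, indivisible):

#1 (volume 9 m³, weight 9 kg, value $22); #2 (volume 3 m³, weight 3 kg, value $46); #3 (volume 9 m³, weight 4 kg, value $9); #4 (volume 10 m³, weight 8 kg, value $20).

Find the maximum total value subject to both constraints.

Feasible sets respecting both limits:
- #2: volume 3, weight 3, value 46
- #1: volume 9, weight 9, value 22
- #4: volume 10, weight 8, value 20
Best: $46.

$46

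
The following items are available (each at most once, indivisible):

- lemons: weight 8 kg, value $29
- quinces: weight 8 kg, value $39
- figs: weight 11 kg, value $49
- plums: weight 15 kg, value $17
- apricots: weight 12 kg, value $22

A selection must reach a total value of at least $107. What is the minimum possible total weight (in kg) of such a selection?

Subsets with value ≥ 107, sorted by total weight:
- lemons+quinces+figs: weight 27, value 117
- quinces+figs+apricots: weight 31, value 110
Minimum weight: 27 kg.

27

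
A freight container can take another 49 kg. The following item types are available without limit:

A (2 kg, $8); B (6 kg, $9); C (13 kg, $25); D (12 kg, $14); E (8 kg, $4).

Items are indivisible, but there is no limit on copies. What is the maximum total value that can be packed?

$192

Best value-per-unit is A at 8/2, and filling with it alone uses weight 24×2=48. No mix of the others beats 24×8 = 192.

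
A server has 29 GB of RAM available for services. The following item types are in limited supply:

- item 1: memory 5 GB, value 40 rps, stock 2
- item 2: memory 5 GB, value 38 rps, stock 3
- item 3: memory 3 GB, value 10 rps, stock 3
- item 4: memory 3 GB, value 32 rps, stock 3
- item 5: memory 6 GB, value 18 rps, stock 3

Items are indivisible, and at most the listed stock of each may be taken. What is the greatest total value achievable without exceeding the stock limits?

Best selections within memory 29 and stock limits:
- 2×item 1 + 2×item 2 + 3×item 4: memory 29, value 252
- 1×item 1 + 3×item 2 + 3×item 4: memory 29, value 250
- 2×item 1 + 2×item 2 + 1×item 3 + 2×item 4: memory 29, value 230
- 1×item 1 + 3×item 2 + 1×item 3 + 2×item 4: memory 29, value 228
Best: 252 rps.

252 rps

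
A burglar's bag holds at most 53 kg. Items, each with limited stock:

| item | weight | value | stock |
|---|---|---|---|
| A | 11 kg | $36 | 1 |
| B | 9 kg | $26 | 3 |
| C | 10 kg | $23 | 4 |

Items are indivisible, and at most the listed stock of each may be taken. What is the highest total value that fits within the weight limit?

$137

Top feasible selections:
- 1×A + 3×B + 1×C: weight 48, value 137
- 1×A + 2×B + 2×C: weight 49, value 134
- 1×A + 1×B + 3×C: weight 50, value 131
Best: $137.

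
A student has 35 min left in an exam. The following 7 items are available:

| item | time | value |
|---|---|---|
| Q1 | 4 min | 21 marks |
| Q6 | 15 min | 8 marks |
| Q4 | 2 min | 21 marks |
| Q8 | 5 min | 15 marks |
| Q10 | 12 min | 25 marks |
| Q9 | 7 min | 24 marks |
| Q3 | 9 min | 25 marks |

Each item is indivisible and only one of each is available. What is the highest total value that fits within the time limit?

This is a 0/1 knapsack; check combinations near the capacity.
- Q1+Q4+Q10+Q9+Q3: time 4+2+12+7+9=34, value 21+21+25+24+25=116
- Q4+Q8+Q10+Q9+Q3: time 2+5+12+7+9=35, value 21+15+25+24+25=110
- Q1+Q4+Q8+Q10+Q3: time 4+2+5+12+9=32, value 21+21+15+25+25=107
Best: 116 marks.

116 marks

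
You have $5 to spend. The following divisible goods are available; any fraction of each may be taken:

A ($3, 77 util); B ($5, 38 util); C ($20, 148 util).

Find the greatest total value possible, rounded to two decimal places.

92.20

Take in order of value per unit:
- A (77/3 per unit): all 3 → value 77, running total 77.00
- B (38/5 per unit): 2 of 5 → value 2×38/5 = 15.2000, running total 92.20
Total 92.20.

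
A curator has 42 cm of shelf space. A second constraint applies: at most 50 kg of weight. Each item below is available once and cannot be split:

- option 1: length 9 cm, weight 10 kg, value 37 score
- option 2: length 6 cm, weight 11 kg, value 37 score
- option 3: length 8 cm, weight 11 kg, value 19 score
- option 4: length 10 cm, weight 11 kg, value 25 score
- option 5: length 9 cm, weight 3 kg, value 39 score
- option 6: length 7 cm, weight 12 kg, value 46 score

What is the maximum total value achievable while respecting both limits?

Feasible sets respecting both limits:
- option 1+option 2+option 4+option 5+option 6: length 41, weight 47, value 184
- option 1+option 2+option 3+option 5+option 6: length 39, weight 47, value 178
- option 2+option 3+option 4+option 5+option 6: length 40, weight 48, value 166
- option 1+option 2+option 5+option 6: length 31, weight 36, value 159
Best: 184 score.

184 score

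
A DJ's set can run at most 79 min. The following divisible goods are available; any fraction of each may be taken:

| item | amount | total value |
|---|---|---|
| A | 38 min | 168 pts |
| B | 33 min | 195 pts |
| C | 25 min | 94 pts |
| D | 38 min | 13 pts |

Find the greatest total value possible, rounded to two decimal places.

Take in order of value per unit:
- B (195/33 per unit): all 33 → value 195, running total 195.00
- A (168/38 per unit): all 38 → value 168, running total 363.00
- C (94/25 per unit): 8 of 25 → value 8×94/25 = 30.0800, running total 393.08
Total 393.08.

393.08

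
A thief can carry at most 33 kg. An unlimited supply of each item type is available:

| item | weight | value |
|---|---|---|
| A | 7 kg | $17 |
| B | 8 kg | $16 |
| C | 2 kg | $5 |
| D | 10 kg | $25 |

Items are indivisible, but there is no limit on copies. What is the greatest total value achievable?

$82

Best value-per-unit is C at 5/2; filling with it alone gives 16×5 = 80.
Optimal mix: 1×A + 13×C → weight 33, value 82.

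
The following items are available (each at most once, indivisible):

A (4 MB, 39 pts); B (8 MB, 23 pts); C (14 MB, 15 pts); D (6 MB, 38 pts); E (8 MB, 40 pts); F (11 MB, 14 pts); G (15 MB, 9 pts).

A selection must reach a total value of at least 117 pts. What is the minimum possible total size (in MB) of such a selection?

18

Subsets with value ≥ 117, sorted by total size:
- A+D+E: size 18, value 117
- A+B+D+E: size 26, value 140
Minimum size: 18 MB.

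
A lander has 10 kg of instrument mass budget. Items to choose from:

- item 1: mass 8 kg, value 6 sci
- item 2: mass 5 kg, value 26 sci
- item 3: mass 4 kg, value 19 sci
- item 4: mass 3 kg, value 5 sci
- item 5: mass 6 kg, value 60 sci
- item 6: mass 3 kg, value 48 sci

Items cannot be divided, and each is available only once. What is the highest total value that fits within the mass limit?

108 sci

Check high-value combinations within 10 kg:
- item 5+item 6: mass 6+3=9, value 60+48=108
- item 3+item 5: mass 4+6=10, value 19+60=79
- item 2+item 6: mass 5+3=8, value 26+48=74
Best: 108 sci.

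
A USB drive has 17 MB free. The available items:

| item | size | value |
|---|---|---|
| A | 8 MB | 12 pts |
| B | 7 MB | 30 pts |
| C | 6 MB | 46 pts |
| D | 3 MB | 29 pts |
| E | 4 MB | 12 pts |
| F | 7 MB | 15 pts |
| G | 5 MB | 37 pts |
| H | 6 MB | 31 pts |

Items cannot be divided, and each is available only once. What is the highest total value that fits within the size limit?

Check high-value combinations within 17 MB:
- C+G+H: size 6+5+6=17, value 46+37+31=114
- C+D+G: size 6+3+5=14, value 46+29+37=112
- C+D+H: size 6+3+6=15, value 46+29+31=106
- B+C+D: size 7+6+3=16, value 30+46+29=105
Best: 114 pts.

114 pts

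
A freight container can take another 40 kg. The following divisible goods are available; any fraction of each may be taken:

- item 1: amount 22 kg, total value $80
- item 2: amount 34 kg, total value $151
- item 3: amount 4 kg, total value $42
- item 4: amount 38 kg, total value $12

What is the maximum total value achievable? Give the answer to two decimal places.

200.27

Take in order of value per unit:
- item 3 (42/4 per unit): all 4 → value 42, running total 42.00
- item 2 (151/34 per unit): all 34 → value 151, running total 193.00
- item 1 (80/22 per unit): 2 of 22 → value 2×80/22 = 7.2727, running total 200.27
Total 200.27.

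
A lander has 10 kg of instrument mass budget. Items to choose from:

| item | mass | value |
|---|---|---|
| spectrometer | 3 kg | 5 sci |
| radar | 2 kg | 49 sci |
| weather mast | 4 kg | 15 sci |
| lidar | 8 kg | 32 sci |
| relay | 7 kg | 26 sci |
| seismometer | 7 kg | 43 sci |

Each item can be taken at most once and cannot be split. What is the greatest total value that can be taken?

92 sci

This is a 0/1 knapsack; check combinations near the capacity.
- radar+seismometer: mass 2+7=9, value 49+43=92
- radar+lidar: mass 2+8=10, value 49+32=81
- radar+relay: mass 2+7=9, value 49+26=75
Best: 92 sci.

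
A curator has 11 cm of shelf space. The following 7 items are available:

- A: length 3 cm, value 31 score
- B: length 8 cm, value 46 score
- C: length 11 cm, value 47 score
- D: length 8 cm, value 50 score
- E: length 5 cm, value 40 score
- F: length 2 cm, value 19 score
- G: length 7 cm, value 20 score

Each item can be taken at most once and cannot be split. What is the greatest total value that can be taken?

90 score

This is a 0/1 knapsack; check combinations near the capacity.
- A+E+F: length 3+5+2=10, value 31+40+19=90
- A+D: length 3+8=11, value 31+50=81
- A+B: length 3+8=11, value 31+46=77
- A+E: length 3+5=8, value 31+40=71
- D+F: length 8+2=10, value 50+19=69
Best: 90 score.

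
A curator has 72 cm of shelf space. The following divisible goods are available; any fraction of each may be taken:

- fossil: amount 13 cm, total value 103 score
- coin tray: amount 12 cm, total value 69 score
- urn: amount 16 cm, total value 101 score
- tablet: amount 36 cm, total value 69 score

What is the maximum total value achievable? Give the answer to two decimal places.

Take in order of value per unit:
- fossil (103/13 per unit): all 13 → value 103, running total 103.00
- urn (101/16 per unit): all 16 → value 101, running total 204.00
- coin tray (69/12 per unit): all 12 → value 69, running total 273.00
- tablet (69/36 per unit): 31 of 36 → value 31×69/36 = 59.4167, running total 332.42
Total 332.42.

332.42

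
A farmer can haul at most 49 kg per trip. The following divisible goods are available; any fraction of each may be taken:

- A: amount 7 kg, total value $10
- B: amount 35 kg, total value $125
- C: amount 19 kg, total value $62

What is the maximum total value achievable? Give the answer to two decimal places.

Take in order of value per unit:
- B (125/35 per unit): all 35 → value 125, running total 125.00
- C (62/19 per unit): 14 of 19 → value 14×62/19 = 45.6842, running total 170.68
Total 170.68.

170.68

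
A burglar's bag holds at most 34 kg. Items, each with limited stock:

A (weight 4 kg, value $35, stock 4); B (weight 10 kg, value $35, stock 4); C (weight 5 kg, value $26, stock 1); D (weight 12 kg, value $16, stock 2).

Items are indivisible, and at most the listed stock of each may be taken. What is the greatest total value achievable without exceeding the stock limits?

Best selections within weight 34 and stock limits:
- 4×A + 1×B + 1×C: weight 31, value 201
- 4×A + 1×C + 1×D: weight 33, value 182
- 4×A + 1×B: weight 26, value 175
- 3×A + 2×B: weight 32, value 175
Best: $201.

$201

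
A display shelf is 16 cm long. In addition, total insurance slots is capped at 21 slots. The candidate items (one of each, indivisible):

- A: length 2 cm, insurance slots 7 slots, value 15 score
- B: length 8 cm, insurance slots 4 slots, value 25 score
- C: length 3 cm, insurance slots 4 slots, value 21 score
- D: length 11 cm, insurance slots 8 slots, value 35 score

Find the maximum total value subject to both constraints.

71 score

Feasible sets respecting both limits:
- A+C+D: length 16, insurance slots 19, value 71
- A+B+C: length 13, insurance slots 15, value 61
- C+D: length 14, insurance slots 12, value 56
- A+D: length 13, insurance slots 15, value 50
Best: 71 score.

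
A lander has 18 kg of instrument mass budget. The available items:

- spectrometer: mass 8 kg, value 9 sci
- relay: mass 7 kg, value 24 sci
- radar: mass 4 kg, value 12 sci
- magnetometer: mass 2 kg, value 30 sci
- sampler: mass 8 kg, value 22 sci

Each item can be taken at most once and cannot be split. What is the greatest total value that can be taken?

This is a 0/1 knapsack; check combinations near the capacity.
- relay+magnetometer+sampler: mass 7+2+8=17, value 24+30+22=76
- relay+radar+magnetometer: mass 7+4+2=13, value 24+12+30=66
- radar+magnetometer+sampler: mass 4+2+8=14, value 12+30+22=64
- spectrometer+relay+magnetometer: mass 8+7+2=17, value 9+24+30=63
Best: 76 sci.

76 sci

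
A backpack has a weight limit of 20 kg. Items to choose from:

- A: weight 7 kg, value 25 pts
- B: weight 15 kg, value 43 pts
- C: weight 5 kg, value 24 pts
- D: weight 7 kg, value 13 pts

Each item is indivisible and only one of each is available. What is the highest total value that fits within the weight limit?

67 pts

This is a 0/1 knapsack; check combinations near the capacity.
- B+C: weight 15+5=20, value 43+24=67
- A+C+D: weight 7+5+7=19, value 25+24+13=62
- A+C: weight 7+5=12, value 25+24=49
- B: weight 15, value 43
- A+D: weight 7+7=14, value 25+13=38
Best: 67 pts.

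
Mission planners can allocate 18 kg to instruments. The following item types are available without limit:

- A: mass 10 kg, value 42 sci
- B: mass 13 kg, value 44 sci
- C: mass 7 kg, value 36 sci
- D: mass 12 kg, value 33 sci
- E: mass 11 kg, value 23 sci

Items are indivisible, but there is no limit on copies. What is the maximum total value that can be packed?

78 sci

Best value-per-unit is C at 36/7; filling with it alone gives 2×36 = 72.
Optimal mix: 1×A + 1×C → mass 17, value 78.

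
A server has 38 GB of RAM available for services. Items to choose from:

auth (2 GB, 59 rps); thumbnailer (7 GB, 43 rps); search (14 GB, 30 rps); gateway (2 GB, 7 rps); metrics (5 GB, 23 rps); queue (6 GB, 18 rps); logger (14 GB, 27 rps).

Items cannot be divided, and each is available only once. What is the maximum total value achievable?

Check high-value combinations within 38 GB:
- auth+thumbnailer+search+gateway+metrics+queue: memory 2+7+14+2+5+6=36, value 59+43+30+7+23+18=180
- auth+thumbnailer+gateway+metrics+queue+logger: memory 2+7+2+5+6+14=36, value 59+43+7+23+18+27=177
- auth+thumbnailer+search+metrics+queue: memory 2+7+14+5+6=34, value 59+43+30+23+18=173
- auth+thumbnailer+metrics+queue+logger: memory 2+7+5+6+14=34, value 59+43+23+18+27=170
Best: 180 rps.

180 rps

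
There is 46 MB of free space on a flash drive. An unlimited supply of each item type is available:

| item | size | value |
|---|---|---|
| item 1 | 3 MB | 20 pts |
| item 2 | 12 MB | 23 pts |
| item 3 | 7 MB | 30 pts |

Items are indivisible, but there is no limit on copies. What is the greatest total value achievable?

300 pts

Best value-per-unit is item 1 at 20/3, and filling with it alone uses size 15×3=45. No mix of the others beats 15×20 = 300.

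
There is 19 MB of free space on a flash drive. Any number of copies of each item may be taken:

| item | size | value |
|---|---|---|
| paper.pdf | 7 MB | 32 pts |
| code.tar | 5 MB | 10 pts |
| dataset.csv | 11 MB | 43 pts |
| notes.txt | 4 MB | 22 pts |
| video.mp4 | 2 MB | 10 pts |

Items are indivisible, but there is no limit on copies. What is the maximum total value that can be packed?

98 pts

Best value-per-unit is notes.txt at 22/4; filling with it alone gives 4×22 = 88.
Optimal mix: 1×paper.pdf + 3×notes.txt → size 19, value 98.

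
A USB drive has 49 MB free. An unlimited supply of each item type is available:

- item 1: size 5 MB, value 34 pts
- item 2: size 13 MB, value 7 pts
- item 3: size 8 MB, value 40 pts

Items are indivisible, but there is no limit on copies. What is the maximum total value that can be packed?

312 pts

Best value-per-unit is item 1 at 34/5; filling with it alone gives 9×34 = 306.
Optimal mix: 8×item 1 + 1×item 3 → size 48, value 312.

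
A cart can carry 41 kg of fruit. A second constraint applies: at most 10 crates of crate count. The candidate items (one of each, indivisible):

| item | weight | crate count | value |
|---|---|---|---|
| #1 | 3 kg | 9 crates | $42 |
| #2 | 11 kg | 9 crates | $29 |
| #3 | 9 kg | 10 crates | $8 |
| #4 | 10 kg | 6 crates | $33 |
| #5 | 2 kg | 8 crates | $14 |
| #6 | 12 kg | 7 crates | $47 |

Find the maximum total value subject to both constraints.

Feasible sets respecting both limits:
- #6: weight 12, crate count 7, value 47
- #1: weight 3, crate count 9, value 42
- #4: weight 10, crate count 6, value 33
Best: $47.

$47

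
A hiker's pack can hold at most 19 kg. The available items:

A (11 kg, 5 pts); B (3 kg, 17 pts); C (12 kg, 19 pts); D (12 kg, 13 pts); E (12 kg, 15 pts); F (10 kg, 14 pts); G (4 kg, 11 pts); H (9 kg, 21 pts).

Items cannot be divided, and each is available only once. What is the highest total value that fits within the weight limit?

49 pts

Check high-value combinations within 19 kg:
- B+G+H: weight 3+4+9=16, value 17+11+21=49
- B+C+G: weight 3+12+4=19, value 17+19+11=47
- B+E+G: weight 3+12+4=19, value 17+15+11=43
- B+F+G: weight 3+10+4=17, value 17+14+11=42
- B+D+G: weight 3+12+4=19, value 17+13+11=41
Best: 49 pts.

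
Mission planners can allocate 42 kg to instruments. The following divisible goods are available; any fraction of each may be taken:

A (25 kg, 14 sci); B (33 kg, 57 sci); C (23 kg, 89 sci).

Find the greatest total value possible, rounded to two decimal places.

121.82

Take in order of value per unit:
- C (89/23 per unit): all 23 → value 89, running total 89.00
- B (57/33 per unit): 19 of 33 → value 19×57/33 = 32.8182, running total 121.82
Total 121.82.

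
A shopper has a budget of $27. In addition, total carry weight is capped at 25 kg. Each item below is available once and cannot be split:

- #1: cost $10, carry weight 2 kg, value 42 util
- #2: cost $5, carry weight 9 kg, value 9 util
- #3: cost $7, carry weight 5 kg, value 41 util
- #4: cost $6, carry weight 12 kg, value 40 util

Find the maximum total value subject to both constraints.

Feasible sets respecting both limits:
- #1+#3+#4: cost 23, carry weight 19, value 123
- #1+#2+#3: cost 22, carry weight 16, value 92
- #1+#2+#4: cost 21, carry weight 23, value 91
Best: 123 util.

123 util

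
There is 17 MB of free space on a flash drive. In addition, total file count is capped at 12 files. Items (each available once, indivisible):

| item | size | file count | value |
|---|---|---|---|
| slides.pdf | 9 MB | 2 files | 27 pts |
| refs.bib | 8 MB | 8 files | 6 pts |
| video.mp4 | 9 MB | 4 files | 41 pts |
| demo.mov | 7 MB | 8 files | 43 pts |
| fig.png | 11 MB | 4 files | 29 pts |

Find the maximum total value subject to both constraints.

Feasible sets respecting both limits:
- video.mp4+demo.mov: size 16, file count 12, value 84
- slides.pdf+demo.mov: size 16, file count 10, value 70
- refs.bib+video.mp4: size 17, file count 12, value 47
- demo.mov: size 7, file count 8, value 43
Best: 84 pts.

84 pts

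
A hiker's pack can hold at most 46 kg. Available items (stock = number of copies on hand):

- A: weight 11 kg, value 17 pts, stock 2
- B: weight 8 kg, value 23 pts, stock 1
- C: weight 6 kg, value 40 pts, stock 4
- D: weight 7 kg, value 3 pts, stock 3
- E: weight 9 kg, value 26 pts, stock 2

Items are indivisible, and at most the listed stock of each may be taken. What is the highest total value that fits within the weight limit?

212 pts

Top feasible selections:
- 4×C + 2×E: weight 42, value 212
- 1×B + 4×C + 1×E: weight 41, value 209
- 1×A + 4×C + 1×E: weight 44, value 203
- 1×A + 1×B + 4×C: weight 43, value 200
Best: 212 pts.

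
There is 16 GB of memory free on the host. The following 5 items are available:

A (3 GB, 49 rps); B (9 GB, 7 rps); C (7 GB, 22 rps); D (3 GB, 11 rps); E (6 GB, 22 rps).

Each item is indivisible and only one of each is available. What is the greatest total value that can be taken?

Check high-value combinations within 16 GB:
- A+C+E: memory 3+7+6=16, value 49+22+22=93
- A+D+E: memory 3+3+6=12, value 49+11+22=82
- A+C+D: memory 3+7+3=13, value 49+22+11=82
Best: 93 rps.

93 rps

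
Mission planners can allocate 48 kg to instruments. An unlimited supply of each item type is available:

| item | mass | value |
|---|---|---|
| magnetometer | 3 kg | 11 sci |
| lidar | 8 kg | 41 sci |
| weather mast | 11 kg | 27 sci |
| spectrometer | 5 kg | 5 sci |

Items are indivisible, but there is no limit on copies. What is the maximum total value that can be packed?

Best value-per-unit is lidar at 41/8, and filling with it alone uses mass 6×8=48. No mix of the others beats 6×41 = 246.

246 sci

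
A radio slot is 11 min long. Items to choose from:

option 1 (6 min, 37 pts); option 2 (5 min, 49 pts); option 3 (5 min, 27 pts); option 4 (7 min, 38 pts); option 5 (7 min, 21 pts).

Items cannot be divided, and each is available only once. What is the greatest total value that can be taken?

Check high-value combinations within 11 min:
- option 1+option 2: duration 6+5=11, value 37+49=86
- option 2+option 3: duration 5+5=10, value 49+27=76
- option 1+option 3: duration 6+5=11, value 37+27=64
Best: 86 pts.

86 pts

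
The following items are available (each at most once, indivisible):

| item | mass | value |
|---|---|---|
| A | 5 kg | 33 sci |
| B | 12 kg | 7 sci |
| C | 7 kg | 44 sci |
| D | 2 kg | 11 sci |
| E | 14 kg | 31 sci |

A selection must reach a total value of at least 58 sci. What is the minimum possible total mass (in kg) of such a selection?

Subsets with value ≥ 58, sorted by total mass:
- A+C: mass 12, value 77
- A+C+D: mass 14, value 88
- A+E: mass 19, value 64
Minimum mass: 12 kg.

12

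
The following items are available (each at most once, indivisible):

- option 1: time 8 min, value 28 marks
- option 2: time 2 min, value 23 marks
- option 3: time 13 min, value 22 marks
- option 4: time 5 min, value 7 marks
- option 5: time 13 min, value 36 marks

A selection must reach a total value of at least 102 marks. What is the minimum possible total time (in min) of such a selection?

36

Subsets with value ≥ 102, sorted by total time:
- option 1+option 2+option 3+option 5: time 36, value 109
- option 1+option 2+option 3+option 4+option 5: time 41, value 116
Minimum time: 36 min.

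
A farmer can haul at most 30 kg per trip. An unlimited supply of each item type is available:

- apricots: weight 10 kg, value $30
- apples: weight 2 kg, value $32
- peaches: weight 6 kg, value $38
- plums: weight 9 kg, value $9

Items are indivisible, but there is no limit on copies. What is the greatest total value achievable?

Best value-per-unit is apples at 32/2, and filling with it alone uses weight 15×2=30. No mix of the others beats 15×32 = 480.

$480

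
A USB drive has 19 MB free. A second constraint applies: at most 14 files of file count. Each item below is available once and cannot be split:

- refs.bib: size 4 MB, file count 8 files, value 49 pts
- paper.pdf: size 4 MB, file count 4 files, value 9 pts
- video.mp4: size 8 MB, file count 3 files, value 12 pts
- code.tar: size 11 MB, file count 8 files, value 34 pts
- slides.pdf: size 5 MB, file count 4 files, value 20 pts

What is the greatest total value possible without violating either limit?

69 pts

Feasible sets respecting both limits:
- refs.bib+slides.pdf: size 9, file count 12, value 69
- refs.bib+video.mp4: size 12, file count 11, value 61
- refs.bib+paper.pdf: size 8, file count 12, value 58
Best: 69 pts.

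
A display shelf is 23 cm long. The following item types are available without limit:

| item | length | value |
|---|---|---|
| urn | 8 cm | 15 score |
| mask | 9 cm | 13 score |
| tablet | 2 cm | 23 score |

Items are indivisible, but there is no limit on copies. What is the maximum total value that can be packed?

Best value-per-unit is tablet at 23/2, and filling with it alone uses length 11×2=22. No mix of the others beats 11×23 = 253.

253 score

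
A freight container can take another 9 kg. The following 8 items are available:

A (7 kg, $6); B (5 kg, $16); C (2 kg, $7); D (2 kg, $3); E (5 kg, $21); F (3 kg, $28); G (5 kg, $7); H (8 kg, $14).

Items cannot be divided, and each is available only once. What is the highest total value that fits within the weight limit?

This is a 0/1 knapsack; check combinations near the capacity.
- E+F: weight 5+3=8, value 21+28=49
- B+F: weight 5+3=8, value 16+28=44
- C+D+F: weight 2+2+3=7, value 7+3+28=38
- C+F: weight 2+3=5, value 7+28=35
- F+G: weight 3+5=8, value 28+7=35
Best: $49.

$49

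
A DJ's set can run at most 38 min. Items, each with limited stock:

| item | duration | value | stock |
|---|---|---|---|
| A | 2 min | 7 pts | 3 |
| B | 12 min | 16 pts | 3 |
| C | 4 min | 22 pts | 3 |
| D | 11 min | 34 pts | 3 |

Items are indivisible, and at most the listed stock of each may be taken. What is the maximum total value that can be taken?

148 pts

Best selections within duration 38 and stock limits:
- 2×A + 3×C + 2×D: duration 38, value 148
- 1×A + 3×C + 2×D: duration 36, value 141
Best: 148 pts.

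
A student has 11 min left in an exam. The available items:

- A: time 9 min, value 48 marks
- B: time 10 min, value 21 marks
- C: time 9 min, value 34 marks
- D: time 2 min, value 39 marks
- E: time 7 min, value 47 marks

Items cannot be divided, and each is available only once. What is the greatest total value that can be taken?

87 marks

Check high-value combinations within 11 min:
- A+D: time 9+2=11, value 48+39=87
- D+E: time 2+7=9, value 39+47=86
- C+D: time 9+2=11, value 34+39=73
- A: time 9, value 48
- E: time 7, value 47
Best: 87 marks.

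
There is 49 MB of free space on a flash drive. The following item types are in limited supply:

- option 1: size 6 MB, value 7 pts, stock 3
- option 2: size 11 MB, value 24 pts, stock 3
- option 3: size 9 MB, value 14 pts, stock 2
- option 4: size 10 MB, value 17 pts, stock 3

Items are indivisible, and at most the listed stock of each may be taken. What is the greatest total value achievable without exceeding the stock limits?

96 pts

Top feasible selections:
- 1×option 1 + 3×option 2 + 1×option 4: size 49, value 96
- 1×option 1 + 3×option 2 + 1×option 3: size 48, value 93
- 3×option 2 + 1×option 4: size 43, value 89
Best: 96 pts.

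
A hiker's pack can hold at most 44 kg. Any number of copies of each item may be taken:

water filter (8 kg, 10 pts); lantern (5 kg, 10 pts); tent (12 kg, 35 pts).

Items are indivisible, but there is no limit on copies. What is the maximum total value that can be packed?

115 pts

Best value-per-unit is tent at 35/12; filling with it alone gives 3×35 = 105.
Optimal mix: 1×water filter + 3×tent → weight 44, value 115.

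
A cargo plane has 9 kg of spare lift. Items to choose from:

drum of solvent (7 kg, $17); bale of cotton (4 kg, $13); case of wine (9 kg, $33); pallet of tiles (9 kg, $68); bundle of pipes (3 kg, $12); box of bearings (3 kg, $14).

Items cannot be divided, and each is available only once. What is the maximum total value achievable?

$68

Check high-value combinations within 9 kg:
- pallet of tiles: weight 9, value 68
- case of wine: weight 9, value 33
- bale of cotton+box of bearings: weight 4+3=7, value 13+14=27
- bundle of pipes+box of bearings: weight 3+3=6, value 12+14=26
Best: $68.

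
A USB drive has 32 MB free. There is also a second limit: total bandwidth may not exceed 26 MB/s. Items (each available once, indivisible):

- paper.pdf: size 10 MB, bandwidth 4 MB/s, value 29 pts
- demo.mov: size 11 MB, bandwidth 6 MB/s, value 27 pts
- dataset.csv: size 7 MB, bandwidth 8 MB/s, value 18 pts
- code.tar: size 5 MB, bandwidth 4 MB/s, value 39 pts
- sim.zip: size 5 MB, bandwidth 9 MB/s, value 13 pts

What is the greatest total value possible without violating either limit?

108 pts

Feasible sets respecting both limits:
- paper.pdf+demo.mov+code.tar+sim.zip: size 31, bandwidth 23, value 108
- paper.pdf+dataset.csv+code.tar+sim.zip: size 27, bandwidth 25, value 99
- paper.pdf+demo.mov+code.tar: size 26, bandwidth 14, value 95
Best: 108 pts.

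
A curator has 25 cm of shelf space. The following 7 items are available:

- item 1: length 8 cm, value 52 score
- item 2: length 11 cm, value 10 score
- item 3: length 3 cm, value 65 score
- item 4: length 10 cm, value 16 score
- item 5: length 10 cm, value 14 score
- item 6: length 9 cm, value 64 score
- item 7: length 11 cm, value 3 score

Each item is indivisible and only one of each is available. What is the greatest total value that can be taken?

181 score

This is a 0/1 knapsack; check combinations near the capacity.
- item 1+item 3+item 6: length 8+3+9=20, value 52+65+64=181
- item 3+item 4+item 6: length 3+10+9=22, value 65+16+64=145
- item 3+item 5+item 6: length 3+10+9=22, value 65+14+64=143
- item 2+item 3+item 6: length 11+3+9=23, value 10+65+64=139
Best: 181 score.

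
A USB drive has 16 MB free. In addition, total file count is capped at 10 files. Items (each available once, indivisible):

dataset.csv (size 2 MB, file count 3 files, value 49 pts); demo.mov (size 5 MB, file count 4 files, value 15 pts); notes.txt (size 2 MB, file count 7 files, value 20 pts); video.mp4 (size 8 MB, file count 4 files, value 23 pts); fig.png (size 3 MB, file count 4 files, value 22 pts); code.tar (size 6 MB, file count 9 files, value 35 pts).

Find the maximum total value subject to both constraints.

Feasible sets respecting both limits:
- dataset.csv+video.mp4: size 10, file count 7, value 72
- dataset.csv+fig.png: size 5, file count 7, value 71
- dataset.csv+notes.txt: size 4, file count 10, value 69
- dataset.csv+demo.mov: size 7, file count 7, value 64
Best: 72 pts.

72 pts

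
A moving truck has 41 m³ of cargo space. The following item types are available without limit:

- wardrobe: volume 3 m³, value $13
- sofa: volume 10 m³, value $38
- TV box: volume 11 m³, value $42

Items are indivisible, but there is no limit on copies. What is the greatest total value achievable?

Best value-per-unit is wardrobe at 13/3; filling with it alone gives 13×13 = 169.
Optimal mix: 10×wardrobe + 1×TV box → volume 41, value 172.

$172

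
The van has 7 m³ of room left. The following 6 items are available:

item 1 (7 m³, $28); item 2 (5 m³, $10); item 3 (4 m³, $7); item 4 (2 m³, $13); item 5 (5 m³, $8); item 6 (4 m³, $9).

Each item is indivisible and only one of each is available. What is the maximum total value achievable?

This is a 0/1 knapsack; check combinations near the capacity.
- item 1: volume 7, value 28
- item 2+item 4: volume 5+2=7, value 10+13=23
- item 4+item 6: volume 2+4=6, value 13+9=22
- item 4+item 5: volume 2+5=7, value 13+8=21
Best: $28.

$28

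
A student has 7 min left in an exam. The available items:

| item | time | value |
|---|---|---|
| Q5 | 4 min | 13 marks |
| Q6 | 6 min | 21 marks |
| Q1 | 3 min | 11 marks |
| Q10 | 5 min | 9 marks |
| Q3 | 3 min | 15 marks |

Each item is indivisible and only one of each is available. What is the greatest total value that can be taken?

Check high-value combinations within 7 min:
- Q5+Q3: time 4+3=7, value 13+15=28
- Q1+Q3: time 3+3=6, value 11+15=26
- Q5+Q1: time 4+3=7, value 13+11=24
Best: 28 marks.

28 marks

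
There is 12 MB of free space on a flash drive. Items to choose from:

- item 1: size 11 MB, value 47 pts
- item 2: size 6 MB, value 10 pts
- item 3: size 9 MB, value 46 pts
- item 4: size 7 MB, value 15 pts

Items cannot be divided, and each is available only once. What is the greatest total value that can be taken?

47 pts

Check high-value combinations within 12 MB:
- item 1: size 11, value 47
- item 3: size 9, value 46
- item 4: size 7, value 15
Best: 47 pts.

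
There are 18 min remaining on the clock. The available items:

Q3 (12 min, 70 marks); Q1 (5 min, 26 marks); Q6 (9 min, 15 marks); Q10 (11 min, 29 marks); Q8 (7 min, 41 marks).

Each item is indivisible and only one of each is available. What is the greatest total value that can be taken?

96 marks

Check high-value combinations within 18 min:
- Q3+Q1: time 12+5=17, value 70+26=96
- Q3: time 12, value 70
- Q10+Q8: time 11+7=18, value 29+41=70
- Q1+Q8: time 5+7=12, value 26+41=67
Best: 96 marks.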